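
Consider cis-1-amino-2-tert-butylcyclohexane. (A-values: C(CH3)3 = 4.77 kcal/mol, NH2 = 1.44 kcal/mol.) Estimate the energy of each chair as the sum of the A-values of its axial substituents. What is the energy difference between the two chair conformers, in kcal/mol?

3.33 kcal/mol

C1 and C2 have opposite parity, so for the cis isomer the two substituents are one axial and one equatorial in each chair.
Chair I (tert-butyl axial, amino equatorial): E = 4.77 kcal/mol.
Chair II (tert-butyl equatorial, amino axial): E = 1.44 kcal/mol.
ΔE = 4.77 − 1.44 = 3.33 kcal/mol; chair II is more stable.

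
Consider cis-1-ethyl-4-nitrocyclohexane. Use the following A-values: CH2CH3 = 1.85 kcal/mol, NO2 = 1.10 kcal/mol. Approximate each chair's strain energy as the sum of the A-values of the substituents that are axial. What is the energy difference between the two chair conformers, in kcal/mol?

0.75 kcal/mol

C1 and C4 have opposite parity, so for the cis isomer the two substituents are one axial and one equatorial in each chair.
Chair I (ethyl axial, nitro equatorial): E = 1.85 kcal/mol.
Chair II (ethyl equatorial, nitro axial): E = 1.10 kcal/mol.
ΔE = 1.85 − 1.10 = 0.75 kcal/mol; chair II is more stable.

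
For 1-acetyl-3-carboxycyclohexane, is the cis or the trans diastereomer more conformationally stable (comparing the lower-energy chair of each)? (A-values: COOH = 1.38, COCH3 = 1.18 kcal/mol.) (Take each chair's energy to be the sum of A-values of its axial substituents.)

At 1,3 positions (parity same): cis → (e,e or a,a); trans → (a,e or e,a).
Best chair for cis: E = 0.00 kcal/mol; best chair for trans: E = 1.18 kcal/mol.
The cis isomer is lower by 1.18 kcal/mol.

cis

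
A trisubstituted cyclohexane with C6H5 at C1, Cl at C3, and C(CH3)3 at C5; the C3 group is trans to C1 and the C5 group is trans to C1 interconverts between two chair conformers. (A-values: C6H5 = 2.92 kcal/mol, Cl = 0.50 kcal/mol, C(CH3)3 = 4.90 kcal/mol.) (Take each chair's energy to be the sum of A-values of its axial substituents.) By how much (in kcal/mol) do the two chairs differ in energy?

2.48 kcal/mol

Chair I (phenyl axial, chloro equatorial, tert-butyl equatorial): E = 2.92 kcal/mol.
Chair II (phenyl equatorial, chloro axial, tert-butyl axial): E = 5.40 kcal/mol.
ΔE = 5.40 − 2.92 = 2.48 kcal/mol; chair I is more stable.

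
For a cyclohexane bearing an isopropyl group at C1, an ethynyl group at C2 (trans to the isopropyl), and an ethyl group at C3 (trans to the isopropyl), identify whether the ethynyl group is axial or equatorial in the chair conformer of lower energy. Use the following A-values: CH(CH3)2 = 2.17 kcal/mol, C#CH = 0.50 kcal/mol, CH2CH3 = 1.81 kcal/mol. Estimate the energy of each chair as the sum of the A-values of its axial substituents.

equatorial

Chair I (isopropyl axial, ethynyl axial, ethyl equatorial): E = 2.67 kcal/mol.
Chair II (isopropyl equatorial, ethynyl equatorial, ethyl axial): E = 1.81 kcal/mol.
Chair II is the more stable (lower-energy) conformer, and in that chair the ethynyl group is equatorial.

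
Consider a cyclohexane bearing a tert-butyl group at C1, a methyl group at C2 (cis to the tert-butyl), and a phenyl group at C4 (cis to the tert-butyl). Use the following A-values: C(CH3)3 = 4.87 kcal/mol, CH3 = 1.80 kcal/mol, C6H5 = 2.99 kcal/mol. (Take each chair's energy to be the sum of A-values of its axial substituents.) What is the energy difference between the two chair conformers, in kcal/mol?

0.08 kcal/mol

Chair I (tert-butyl axial, methyl equatorial, phenyl equatorial): E = 4.87 kcal/mol.
Chair II (tert-butyl equatorial, methyl axial, phenyl axial): E = 4.79 kcal/mol.
ΔE = 4.87 − 4.79 = 0.08 kcal/mol; chair II is more stable.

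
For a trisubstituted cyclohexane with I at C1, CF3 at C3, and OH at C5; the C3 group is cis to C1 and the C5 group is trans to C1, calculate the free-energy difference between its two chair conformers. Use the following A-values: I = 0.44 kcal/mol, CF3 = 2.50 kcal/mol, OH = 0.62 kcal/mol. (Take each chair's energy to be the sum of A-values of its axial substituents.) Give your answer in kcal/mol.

2.32 kcal/mol

Chair I (iodo axial, trifluoromethyl axial, hydroxyl equatorial): E = 2.94 kcal/mol.
Chair II (iodo equatorial, trifluoromethyl equatorial, hydroxyl axial): E = 0.62 kcal/mol.
ΔE = 2.94 − 0.62 = 2.32 kcal/mol; chair II is more stable.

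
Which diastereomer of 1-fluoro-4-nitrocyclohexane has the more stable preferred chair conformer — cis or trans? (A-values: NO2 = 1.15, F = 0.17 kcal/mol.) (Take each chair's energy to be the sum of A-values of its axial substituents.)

At 1,4 positions (parity opposite): cis → (a,e or e,a); trans → (e,e or a,a).
Best chair for cis: E = 0.17 kcal/mol; best chair for trans: E = 0.00 kcal/mol.
The trans isomer is lower by 0.17 kcal/mol.

trans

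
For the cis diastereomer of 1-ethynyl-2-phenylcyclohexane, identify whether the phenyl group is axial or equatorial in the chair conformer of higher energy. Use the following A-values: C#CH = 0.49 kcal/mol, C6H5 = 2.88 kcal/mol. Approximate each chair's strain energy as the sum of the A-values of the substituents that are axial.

C1 and C2 have opposite parity, so for the cis isomer the two substituents are one axial and one equatorial in each chair.
Chair I (ethynyl axial, phenyl equatorial): E = 0.49 kcal/mol.
Chair II (ethynyl equatorial, phenyl axial): E = 2.88 kcal/mol.
Chair II is the less stable (higher-energy) conformer, and in that chair the phenyl group is axial.

axial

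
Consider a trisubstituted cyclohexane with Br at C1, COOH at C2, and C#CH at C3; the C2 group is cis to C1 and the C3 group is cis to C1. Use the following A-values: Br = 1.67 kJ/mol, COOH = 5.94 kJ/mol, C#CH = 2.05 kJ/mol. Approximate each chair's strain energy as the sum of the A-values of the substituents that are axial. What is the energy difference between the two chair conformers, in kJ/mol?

2.22 kJ/mol

Chair I (bromo axial, carboxyl equatorial, ethynyl axial): E = 3.72 kJ/mol.
Chair II (bromo equatorial, carboxyl axial, ethynyl equatorial): E = 5.94 kJ/mol.
ΔE = 5.94 − 3.72 = 2.22 kJ/mol; chair I is more stable.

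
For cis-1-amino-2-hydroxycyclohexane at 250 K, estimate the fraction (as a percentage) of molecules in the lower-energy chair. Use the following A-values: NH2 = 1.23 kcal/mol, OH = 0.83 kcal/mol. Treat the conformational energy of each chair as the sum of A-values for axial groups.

C1 and C2 have opposite parity, so for the cis isomer the two substituents are one axial and one equatorial in each chair.
Chair I (amino axial, hydroxyl equatorial): E = 1.23 kcal/mol; chair II (amino equatorial, hydroxyl axial): E = 0.83 kcal/mol.
ΔG = 0.40 kcal/mol between the two chairs.
K = exp(ΔG/RT) with R = 1.987×10⁻³ kcal mol⁻¹ K⁻¹ and T = 250 K gives K ≈ 2.24.
Fraction in the lower-energy chair = K/(K+1) = 69.1%.

69.1%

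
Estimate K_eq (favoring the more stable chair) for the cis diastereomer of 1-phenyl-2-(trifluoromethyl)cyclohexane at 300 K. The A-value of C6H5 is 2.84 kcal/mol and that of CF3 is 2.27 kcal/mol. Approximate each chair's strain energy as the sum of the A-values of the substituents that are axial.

K ≈ 2.60

C1 and C2 have opposite parity, so for the cis isomer the two substituents are one axial and one equatorial in each chair.
Chair I (phenyl axial, trifluoromethyl equatorial): E = 2.84 kcal/mol; chair II (phenyl equatorial, trifluoromethyl axial): E = 2.27 kcal/mol.
ΔG = 0.57 kcal/mol between the two chairs.
K = exp(ΔG/RT) with R = 1.987×10⁻³ kcal mol⁻¹ K⁻¹ and T = 300 K gives K ≈ 2.6.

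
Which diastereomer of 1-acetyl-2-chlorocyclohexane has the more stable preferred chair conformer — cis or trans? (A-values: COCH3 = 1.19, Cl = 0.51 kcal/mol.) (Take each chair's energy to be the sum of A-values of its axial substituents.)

At 1,2 positions (parity opposite): cis → (a,e or e,a); trans → (e,e or a,a).
Best chair for cis: E = 0.51 kcal/mol; best chair for trans: E = 0.00 kcal/mol.
The trans isomer is lower by 0.51 kcal/mol.

trans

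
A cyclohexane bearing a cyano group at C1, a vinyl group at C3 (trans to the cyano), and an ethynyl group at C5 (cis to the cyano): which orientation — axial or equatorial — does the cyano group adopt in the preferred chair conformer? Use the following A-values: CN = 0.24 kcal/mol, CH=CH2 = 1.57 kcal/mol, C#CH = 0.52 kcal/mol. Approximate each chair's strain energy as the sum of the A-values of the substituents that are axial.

Chair I (cyano axial, vinyl equatorial, ethynyl axial): E = 0.76 kcal/mol.
Chair II (cyano equatorial, vinyl axial, ethynyl equatorial): E = 1.57 kcal/mol.
Chair I is the more stable (lower-energy) conformer, and in that chair the cyano group is axial.

axial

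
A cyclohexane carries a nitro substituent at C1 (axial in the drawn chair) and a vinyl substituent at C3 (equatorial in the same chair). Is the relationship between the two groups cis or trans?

trans

C1 and C3 have the same parity, so their axial bonds point in the same direction.
With same-parity carbons, two substituents on the same face are both axial or both equatorial; opposite faces give one of each.
Here the groups are axial/equatorial → opposite face → trans.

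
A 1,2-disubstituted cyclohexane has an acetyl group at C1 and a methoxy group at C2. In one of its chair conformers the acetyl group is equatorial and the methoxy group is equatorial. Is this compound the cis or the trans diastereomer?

trans

C1 and C2 have opposite parity, so their axial bonds point in opposite directions.
With opposite-parity carbons, two substituents on the same face are one axial and one equatorial; opposite faces give both axial or both equatorial.
Here the groups are equatorial/equatorial → opposite face → trans.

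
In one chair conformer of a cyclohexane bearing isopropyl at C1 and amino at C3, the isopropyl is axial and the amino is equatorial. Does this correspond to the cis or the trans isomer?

trans

C1 and C3 have the same parity, so their axial bonds point in the same direction.
With same-parity carbons, two substituents on the same face are both axial or both equatorial; opposite faces give one of each.
Here the groups are axial/equatorial → opposite face → trans.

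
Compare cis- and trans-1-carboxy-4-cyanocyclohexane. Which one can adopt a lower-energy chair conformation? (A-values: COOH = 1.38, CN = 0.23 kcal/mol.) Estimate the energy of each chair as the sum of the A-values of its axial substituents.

trans

At 1,4 positions (parity opposite): cis → (a,e or e,a); trans → (e,e or a,a).
Best chair for cis: E = 0.23 kcal/mol; best chair for trans: E = 0.00 kcal/mol.
The trans isomer is lower by 0.23 kcal/mol.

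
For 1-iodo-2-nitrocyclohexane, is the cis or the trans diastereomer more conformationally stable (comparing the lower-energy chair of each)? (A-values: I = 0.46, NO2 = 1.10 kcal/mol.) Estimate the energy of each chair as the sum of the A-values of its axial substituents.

At 1,2 positions (parity opposite): cis → (a,e or e,a); trans → (e,e or a,a).
Best chair for cis: E = 0.46 kcal/mol; best chair for trans: E = 0.00 kcal/mol.
The trans isomer is lower by 0.46 kcal/mol.

trans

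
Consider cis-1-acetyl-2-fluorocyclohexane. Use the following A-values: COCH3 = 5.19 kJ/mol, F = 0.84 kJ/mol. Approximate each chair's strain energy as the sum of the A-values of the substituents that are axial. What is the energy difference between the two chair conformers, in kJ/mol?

C1 and C2 have opposite parity, so for the cis isomer the two substituents are one axial and one equatorial in each chair.
Chair I (acetyl axial, fluoro equatorial): E = 5.19 kJ/mol.
Chair II (acetyl equatorial, fluoro axial): E = 0.84 kJ/mol.
ΔE = 5.19 − 0.84 = 4.35 kJ/mol; chair II is more stable.

4.35 kJ/mol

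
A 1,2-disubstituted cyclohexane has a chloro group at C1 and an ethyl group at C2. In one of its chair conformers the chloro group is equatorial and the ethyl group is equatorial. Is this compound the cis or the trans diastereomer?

trans

C1 and C2 have opposite parity, so their axial bonds point in opposite directions.
With opposite-parity carbons, two substituents on the same face are one axial and one equatorial; opposite faces give both axial or both equatorial.
Here the groups are equatorial/equatorial → opposite face → trans.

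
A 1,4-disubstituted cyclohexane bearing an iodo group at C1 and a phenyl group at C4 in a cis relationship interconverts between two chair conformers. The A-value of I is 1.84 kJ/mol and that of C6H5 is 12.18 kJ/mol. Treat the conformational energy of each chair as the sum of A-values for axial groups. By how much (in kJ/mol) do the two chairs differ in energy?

C1 and C4 have opposite parity, so for the cis isomer the two substituents are one axial and one equatorial in each chair.
Chair I (iodo axial, phenyl equatorial): E = 1.84 kJ/mol.
Chair II (iodo equatorial, phenyl axial): E = 12.18 kJ/mol.
ΔE = 12.18 − 1.84 = 10.34 kJ/mol; chair I is more stable.

10.34 kJ/mol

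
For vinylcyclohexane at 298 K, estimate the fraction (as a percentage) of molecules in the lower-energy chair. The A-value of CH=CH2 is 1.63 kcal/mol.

One chair has the vinyl group axial (E = 1.63 kcal/mol) and the other has it equatorial (E = 0).
ΔG = 1.63 kcal/mol between the two chairs.
K = exp(ΔG/RT) with R = 1.987×10⁻³ kcal mol⁻¹ K⁻¹ and T = 298 K gives K ≈ 15.7.
Fraction in the lower-energy chair = K/(K+1) = 94.0%.

94.0%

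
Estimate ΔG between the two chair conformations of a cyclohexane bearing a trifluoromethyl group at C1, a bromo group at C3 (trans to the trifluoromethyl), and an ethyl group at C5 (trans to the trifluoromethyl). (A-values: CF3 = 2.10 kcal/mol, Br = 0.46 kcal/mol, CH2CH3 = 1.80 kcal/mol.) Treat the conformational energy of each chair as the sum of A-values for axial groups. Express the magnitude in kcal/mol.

Chair I (trifluoromethyl axial, bromo equatorial, ethyl equatorial): E = 2.10 kcal/mol.
Chair II (trifluoromethyl equatorial, bromo axial, ethyl axial): E = 2.26 kcal/mol.
ΔE = 2.26 − 2.10 = 0.16 kcal/mol; chair I is more stable.

0.16 kcal/mol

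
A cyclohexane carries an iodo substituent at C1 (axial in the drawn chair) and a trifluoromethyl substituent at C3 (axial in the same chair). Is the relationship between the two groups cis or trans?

C1 and C3 have the same parity, so their axial bonds point in the same direction.
With same-parity carbons, two substituents on the same face are both axial or both equatorial; opposite faces give one of each.
Here the groups are axial/axial → same face → cis.

cis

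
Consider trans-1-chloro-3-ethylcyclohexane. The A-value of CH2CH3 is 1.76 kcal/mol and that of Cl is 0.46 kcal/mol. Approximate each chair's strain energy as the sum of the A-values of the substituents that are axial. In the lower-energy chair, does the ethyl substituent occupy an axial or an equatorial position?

equatorial

C1 and C3 have the same parity, so for the trans isomer the two substituents are one axial and one equatorial in each chair.
Chair I (ethyl axial, chloro equatorial): E = 1.76 kcal/mol.
Chair II (ethyl equatorial, chloro axial): E = 0.46 kcal/mol.
Chair II is the more stable (lower-energy) conformer, and in that chair the ethyl group is equatorial.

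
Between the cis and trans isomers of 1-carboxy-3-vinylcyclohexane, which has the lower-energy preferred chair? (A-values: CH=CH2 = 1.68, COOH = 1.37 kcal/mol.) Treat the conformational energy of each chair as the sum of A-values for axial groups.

At 1,3 positions (parity same): cis → (e,e or a,a); trans → (a,e or e,a).
Best chair for cis: E = 0.00 kcal/mol; best chair for trans: E = 1.37 kcal/mol.
The cis isomer is lower by 1.37 kcal/mol.

cis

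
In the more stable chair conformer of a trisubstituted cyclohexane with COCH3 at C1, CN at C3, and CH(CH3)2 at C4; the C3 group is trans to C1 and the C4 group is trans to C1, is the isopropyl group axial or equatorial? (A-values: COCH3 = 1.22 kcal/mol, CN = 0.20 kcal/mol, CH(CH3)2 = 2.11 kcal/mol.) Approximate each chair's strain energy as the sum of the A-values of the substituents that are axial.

Chair I (acetyl axial, cyano equatorial, isopropyl axial): E = 3.33 kcal/mol.
Chair II (acetyl equatorial, cyano axial, isopropyl equatorial): E = 0.20 kcal/mol.
Chair II is the more stable (lower-energy) conformer, and in that chair the isopropyl group is equatorial.

equatorial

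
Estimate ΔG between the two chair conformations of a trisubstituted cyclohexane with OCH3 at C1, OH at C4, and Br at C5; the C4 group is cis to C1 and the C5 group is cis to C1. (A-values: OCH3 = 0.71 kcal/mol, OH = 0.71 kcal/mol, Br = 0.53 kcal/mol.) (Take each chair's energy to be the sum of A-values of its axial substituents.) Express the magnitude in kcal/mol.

Chair I (methoxy axial, hydroxyl equatorial, bromo axial): E = 1.24 kcal/mol.
Chair II (methoxy equatorial, hydroxyl axial, bromo equatorial): E = 0.71 kcal/mol.
ΔE = 1.24 − 0.71 = 0.53 kcal/mol; chair II is more stable.

0.53 kcal/mol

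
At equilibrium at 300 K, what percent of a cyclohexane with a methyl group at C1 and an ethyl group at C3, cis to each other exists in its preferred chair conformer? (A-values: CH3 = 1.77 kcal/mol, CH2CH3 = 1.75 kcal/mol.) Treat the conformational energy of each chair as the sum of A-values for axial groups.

C1 and C3 have the same parity, so for the cis isomer the two substituents are e,e in one chair and a,a in the other.
Chair I (methyl axial, ethyl axial): E = 3.52 kcal/mol; chair II (methyl equatorial, ethyl equatorial): E = 0.00 kcal/mol.
ΔG = 3.52 kcal/mol between the two chairs.
K = exp(ΔG/RT) with R = 1.987×10⁻³ kcal mol⁻¹ K⁻¹ and T = 300 K gives K ≈ 367.
Fraction in the lower-energy chair = K/(K+1) = 99.7%.

99.7%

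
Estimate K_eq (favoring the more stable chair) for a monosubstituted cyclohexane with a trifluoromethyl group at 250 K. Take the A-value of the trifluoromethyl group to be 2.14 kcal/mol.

K ≈ 74.3

One chair has the trifluoromethyl group axial (E = 2.14 kcal/mol) and the other has it equatorial (E = 0).
ΔG = 2.14 kcal/mol between the two chairs.
K = exp(ΔG/RT) with R = 1.987×10⁻³ kcal mol⁻¹ K⁻¹ and T = 250 K gives K ≈ 74.3.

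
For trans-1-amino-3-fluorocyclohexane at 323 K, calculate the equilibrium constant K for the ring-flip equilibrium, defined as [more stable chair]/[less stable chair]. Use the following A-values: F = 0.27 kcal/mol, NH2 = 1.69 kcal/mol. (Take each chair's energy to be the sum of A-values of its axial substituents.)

K ≈ 9.14

C1 and C3 have the same parity, so for the trans isomer the two substituents are one axial and one equatorial in each chair.
Chair I (fluoro axial, amino equatorial): E = 0.27 kcal/mol; chair II (fluoro equatorial, amino axial): E = 1.69 kcal/mol.
ΔG = 1.42 kcal/mol between the two chairs.
K = exp(ΔG/RT) with R = 1.987×10⁻³ kcal mol⁻¹ K⁻¹ and T = 323 K gives K ≈ 9.14.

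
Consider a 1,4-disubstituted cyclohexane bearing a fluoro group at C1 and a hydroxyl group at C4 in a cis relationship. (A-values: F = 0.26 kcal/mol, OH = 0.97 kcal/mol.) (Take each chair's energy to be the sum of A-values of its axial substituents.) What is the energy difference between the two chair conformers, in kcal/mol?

C1 and C4 have opposite parity, so for the cis isomer the two substituents are one axial and one equatorial in each chair.
Chair I (fluoro axial, hydroxyl equatorial): E = 0.26 kcal/mol.
Chair II (fluoro equatorial, hydroxyl axial): E = 0.97 kcal/mol.
ΔE = 0.97 − 0.26 = 0.71 kcal/mol; chair I is more stable.

0.71 kcal/mol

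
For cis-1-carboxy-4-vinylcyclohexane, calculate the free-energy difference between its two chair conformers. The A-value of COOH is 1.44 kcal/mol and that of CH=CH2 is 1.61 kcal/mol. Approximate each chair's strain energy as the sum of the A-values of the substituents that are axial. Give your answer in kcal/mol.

C1 and C4 have opposite parity, so for the cis isomer the two substituents are one axial and one equatorial in each chair.
Chair I (carboxyl axial, vinyl equatorial): E = 1.44 kcal/mol.
Chair II (carboxyl equatorial, vinyl axial): E = 1.61 kcal/mol.
ΔE = 1.61 − 1.44 = 0.17 kcal/mol; chair I is more stable.

0.17 kcal/mol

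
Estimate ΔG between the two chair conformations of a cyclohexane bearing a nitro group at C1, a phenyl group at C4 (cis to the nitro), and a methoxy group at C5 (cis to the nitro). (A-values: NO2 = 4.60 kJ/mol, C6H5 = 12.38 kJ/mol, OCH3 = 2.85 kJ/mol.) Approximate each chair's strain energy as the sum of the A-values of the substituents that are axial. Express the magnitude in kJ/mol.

Chair I (nitro axial, phenyl equatorial, methoxy axial): E = 7.45 kJ/mol.
Chair II (nitro equatorial, phenyl axial, methoxy equatorial): E = 12.38 kJ/mol.
ΔE = 12.38 − 7.45 = 4.93 kJ/mol; chair I is more stable.

4.93 kJ/mol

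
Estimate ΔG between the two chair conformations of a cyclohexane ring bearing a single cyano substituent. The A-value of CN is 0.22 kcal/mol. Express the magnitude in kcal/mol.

0.22 kcal/mol

A monosubstituted cyclohexane has one chair with the cyano group axial (E = A = 0.22 kcal/mol) and one with it equatorial (E = 0).
ΔE = 0.22 − 0 = 0.22 kcal/mol.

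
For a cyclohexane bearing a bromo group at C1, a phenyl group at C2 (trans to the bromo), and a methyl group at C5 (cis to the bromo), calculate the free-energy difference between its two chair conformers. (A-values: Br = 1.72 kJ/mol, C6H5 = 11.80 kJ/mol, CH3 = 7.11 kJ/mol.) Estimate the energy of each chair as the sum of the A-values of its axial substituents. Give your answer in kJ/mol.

Chair I (bromo axial, phenyl axial, methyl axial): E = 20.63 kJ/mol.
Chair II (bromo equatorial, phenyl equatorial, methyl equatorial): E = 0.00 kJ/mol.
ΔE = 20.63 − 0.00 = 20.63 kJ/mol; chair II is more stable.

20.63 kJ/mol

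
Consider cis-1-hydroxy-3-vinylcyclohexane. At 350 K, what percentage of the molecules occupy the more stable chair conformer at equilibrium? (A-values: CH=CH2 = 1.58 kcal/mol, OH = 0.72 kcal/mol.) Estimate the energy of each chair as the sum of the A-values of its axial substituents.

C1 and C3 have the same parity, so for the cis isomer the two substituents are e,e in one chair and a,a in the other.
Chair I (vinyl axial, hydroxyl axial): E = 2.30 kcal/mol; chair II (vinyl equatorial, hydroxyl equatorial): E = 0.00 kcal/mol.
ΔG = 2.30 kcal/mol between the two chairs.
K = exp(ΔG/RT) with R = 1.987×10⁻³ kcal mol⁻¹ K⁻¹ and T = 350 K gives K ≈ 27.3.
Fraction in the lower-energy chair = K/(K+1) = 96.5%.

96.5%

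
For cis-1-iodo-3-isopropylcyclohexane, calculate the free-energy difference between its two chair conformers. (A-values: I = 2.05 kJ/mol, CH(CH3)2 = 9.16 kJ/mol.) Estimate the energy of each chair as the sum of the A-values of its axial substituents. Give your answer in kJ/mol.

11.21 kJ/mol

C1 and C3 have the same parity, so for the cis isomer the two substituents are e,e in one chair and a,a in the other.
Chair I (iodo axial, isopropyl axial): E = 11.21 kJ/mol.
Chair II (iodo equatorial, isopropyl equatorial): E = 0.00 kJ/mol.
ΔE = 11.21 − 0.00 = 11.21 kJ/mol; chair II is more stable.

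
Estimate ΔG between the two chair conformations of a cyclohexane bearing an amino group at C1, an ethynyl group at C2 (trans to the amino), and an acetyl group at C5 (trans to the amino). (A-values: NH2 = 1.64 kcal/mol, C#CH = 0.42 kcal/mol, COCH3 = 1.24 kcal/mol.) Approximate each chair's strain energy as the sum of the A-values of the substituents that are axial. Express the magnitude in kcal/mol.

0.82 kcal/mol

Chair I (amino axial, ethynyl axial, acetyl equatorial): E = 2.06 kcal/mol.
Chair II (amino equatorial, ethynyl equatorial, acetyl axial): E = 1.24 kcal/mol.
ΔE = 2.06 − 1.24 = 0.82 kcal/mol; chair II is more stable.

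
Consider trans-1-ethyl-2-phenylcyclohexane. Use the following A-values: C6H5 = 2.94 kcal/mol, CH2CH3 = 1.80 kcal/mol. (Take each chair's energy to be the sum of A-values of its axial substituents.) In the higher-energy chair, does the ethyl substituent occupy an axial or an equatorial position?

axial

C1 and C2 have opposite parity, so for the trans isomer the two substituents are e,e in one chair and a,a in the other.
Chair I (phenyl axial, ethyl axial): E = 4.74 kcal/mol.
Chair II (phenyl equatorial, ethyl equatorial): E = 0.00 kcal/mol.
Chair I is the less stable (higher-energy) conformer, and in that chair the ethyl group is axial.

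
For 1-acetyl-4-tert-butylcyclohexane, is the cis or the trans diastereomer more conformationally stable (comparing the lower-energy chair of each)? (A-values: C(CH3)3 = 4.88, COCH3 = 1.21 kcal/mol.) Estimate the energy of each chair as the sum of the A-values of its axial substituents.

trans

At 1,4 positions (parity opposite): cis → (a,e or e,a); trans → (e,e or a,a).
Best chair for cis: E = 1.21 kcal/mol; best chair for trans: E = 0.00 kcal/mol.
The trans isomer is lower by 1.21 kcal/mol.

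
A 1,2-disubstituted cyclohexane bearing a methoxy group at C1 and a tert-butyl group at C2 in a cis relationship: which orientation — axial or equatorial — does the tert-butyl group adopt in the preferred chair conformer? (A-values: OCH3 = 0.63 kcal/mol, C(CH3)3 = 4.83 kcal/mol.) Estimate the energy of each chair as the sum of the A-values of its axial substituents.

equatorial

C1 and C2 have opposite parity, so for the cis isomer the two substituents are one axial and one equatorial in each chair.
Chair I (methoxy axial, tert-butyl equatorial): E = 0.63 kcal/mol.
Chair II (methoxy equatorial, tert-butyl axial): E = 4.83 kcal/mol.
Chair I is the more stable (lower-energy) conformer, and in that chair the tert-butyl group is equatorial.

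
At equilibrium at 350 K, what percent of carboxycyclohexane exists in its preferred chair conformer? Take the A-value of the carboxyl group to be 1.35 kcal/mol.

One chair has the carboxyl group axial (E = 1.35 kcal/mol) and the other has it equatorial (E = 0).
ΔG = 1.35 kcal/mol between the two chairs.
K = exp(ΔG/RT) with R = 1.987×10⁻³ kcal mol⁻¹ K⁻¹ and T = 350 K gives K ≈ 6.97.
Fraction in the lower-energy chair = K/(K+1) = 87.4%.

87.4%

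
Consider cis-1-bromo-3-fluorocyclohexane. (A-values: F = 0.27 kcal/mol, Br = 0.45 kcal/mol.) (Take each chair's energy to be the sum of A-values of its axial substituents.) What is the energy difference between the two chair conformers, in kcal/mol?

0.72 kcal/mol

C1 and C3 have the same parity, so for the cis isomer the two substituents are e,e in one chair and a,a in the other.
Chair I (fluoro axial, bromo axial): E = 0.72 kcal/mol.
Chair II (fluoro equatorial, bromo equatorial): E = 0.00 kcal/mol.
ΔE = 0.72 − 0.00 = 0.72 kcal/mol; chair II is more stable.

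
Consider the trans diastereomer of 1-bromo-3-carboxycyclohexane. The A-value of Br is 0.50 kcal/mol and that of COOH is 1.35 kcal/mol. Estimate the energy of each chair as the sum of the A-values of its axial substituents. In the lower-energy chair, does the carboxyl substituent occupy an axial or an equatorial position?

C1 and C3 have the same parity, so for the trans isomer the two substituents are one axial and one equatorial in each chair.
Chair I (bromo axial, carboxyl equatorial): E = 0.50 kcal/mol.
Chair II (bromo equatorial, carboxyl axial): E = 1.35 kcal/mol.
Chair I is the more stable (lower-energy) conformer, and in that chair the carboxyl group is equatorial.

equatorial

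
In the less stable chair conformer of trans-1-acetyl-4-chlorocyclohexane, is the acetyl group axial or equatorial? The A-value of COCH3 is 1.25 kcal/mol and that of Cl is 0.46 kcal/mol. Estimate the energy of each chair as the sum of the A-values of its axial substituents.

axial

C1 and C4 have opposite parity, so for the trans isomer the two substituents are e,e in one chair and a,a in the other.
Chair I (acetyl axial, chloro axial): E = 1.71 kcal/mol.
Chair II (acetyl equatorial, chloro equatorial): E = 0.00 kcal/mol.
Chair I is the less stable (higher-energy) conformer, and in that chair the acetyl group is axial.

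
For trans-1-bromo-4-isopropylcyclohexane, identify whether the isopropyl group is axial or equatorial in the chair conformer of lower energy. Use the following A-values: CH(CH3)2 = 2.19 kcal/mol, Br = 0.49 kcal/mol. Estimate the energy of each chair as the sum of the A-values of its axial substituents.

equatorial

C1 and C4 have opposite parity, so for the trans isomer the two substituents are e,e in one chair and a,a in the other.
Chair I (isopropyl axial, bromo axial): E = 2.68 kcal/mol.
Chair II (isopropyl equatorial, bromo equatorial): E = 0.00 kcal/mol.
Chair II is the more stable (lower-energy) conformer, and in that chair the isopropyl group is equatorial.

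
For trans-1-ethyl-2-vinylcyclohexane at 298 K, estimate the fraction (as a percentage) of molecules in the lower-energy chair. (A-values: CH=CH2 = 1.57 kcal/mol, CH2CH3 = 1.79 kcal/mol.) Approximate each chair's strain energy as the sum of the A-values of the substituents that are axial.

C1 and C2 have opposite parity, so for the trans isomer the two substituents are e,e in one chair and a,a in the other.
Chair I (vinyl axial, ethyl axial): E = 3.36 kcal/mol; chair II (vinyl equatorial, ethyl equatorial): E = 0.00 kcal/mol.
ΔG = 3.36 kcal/mol between the two chairs.
K = exp(ΔG/RT) with R = 1.987×10⁻³ kcal mol⁻¹ K⁻¹ and T = 298 K gives K ≈ 291.
Fraction in the lower-energy chair = K/(K+1) = 99.7%.

99.7%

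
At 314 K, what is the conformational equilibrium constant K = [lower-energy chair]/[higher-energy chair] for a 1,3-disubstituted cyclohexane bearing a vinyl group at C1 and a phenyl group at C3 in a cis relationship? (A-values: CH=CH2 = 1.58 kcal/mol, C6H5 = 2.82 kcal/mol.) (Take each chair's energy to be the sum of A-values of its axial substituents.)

K ≈ 1155

C1 and C3 have the same parity, so for the cis isomer the two substituents are e,e in one chair and a,a in the other.
Chair I (vinyl axial, phenyl axial): E = 4.40 kcal/mol; chair II (vinyl equatorial, phenyl equatorial): E = 0.00 kcal/mol.
ΔG = 4.40 kcal/mol between the two chairs.
K = exp(ΔG/RT) with R = 1.987×10⁻³ kcal mol⁻¹ K⁻¹ and T = 314 K gives K ≈ 1.16e+03.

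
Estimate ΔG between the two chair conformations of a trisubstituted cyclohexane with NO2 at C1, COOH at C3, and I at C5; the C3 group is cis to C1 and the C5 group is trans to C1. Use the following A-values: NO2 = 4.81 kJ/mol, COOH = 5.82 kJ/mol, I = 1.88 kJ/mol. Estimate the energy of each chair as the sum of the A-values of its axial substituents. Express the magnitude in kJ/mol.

8.75 kJ/mol

Chair I (nitro axial, carboxyl axial, iodo equatorial): E = 10.63 kJ/mol.
Chair II (nitro equatorial, carboxyl equatorial, iodo axial): E = 1.88 kJ/mol.
ΔE = 10.63 − 1.88 = 8.75 kJ/mol; chair II is more stable.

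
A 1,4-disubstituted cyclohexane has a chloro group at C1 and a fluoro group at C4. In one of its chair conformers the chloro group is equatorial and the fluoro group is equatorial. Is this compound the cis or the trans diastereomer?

trans

C1 and C4 have opposite parity, so their axial bonds point in opposite directions.
With opposite-parity carbons, two substituents on the same face are one axial and one equatorial; opposite faces give both axial or both equatorial.
Here the groups are equatorial/equatorial → opposite face → trans.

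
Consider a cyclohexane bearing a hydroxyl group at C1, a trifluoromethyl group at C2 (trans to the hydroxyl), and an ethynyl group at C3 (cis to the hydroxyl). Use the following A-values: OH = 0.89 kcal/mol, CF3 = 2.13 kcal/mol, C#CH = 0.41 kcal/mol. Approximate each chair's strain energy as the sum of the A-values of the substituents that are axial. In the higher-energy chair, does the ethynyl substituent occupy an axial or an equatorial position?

axial

Chair I (hydroxyl axial, trifluoromethyl axial, ethynyl axial): E = 3.43 kcal/mol.
Chair II (hydroxyl equatorial, trifluoromethyl equatorial, ethynyl equatorial): E = 0.00 kcal/mol.
Chair I is the less stable (higher-energy) conformer, and in that chair the ethynyl group is axial.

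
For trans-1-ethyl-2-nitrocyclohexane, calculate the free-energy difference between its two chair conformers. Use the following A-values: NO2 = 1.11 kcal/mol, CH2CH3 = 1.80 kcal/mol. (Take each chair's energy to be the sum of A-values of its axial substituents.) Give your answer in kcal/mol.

2.91 kcal/mol

C1 and C2 have opposite parity, so for the trans isomer the two substituents are e,e in one chair and a,a in the other.
Chair I (nitro axial, ethyl axial): E = 2.91 kcal/mol.
Chair II (nitro equatorial, ethyl equatorial): E = 0.00 kcal/mol.
ΔE = 2.91 − 0.00 = 2.91 kcal/mol; chair II is more stable.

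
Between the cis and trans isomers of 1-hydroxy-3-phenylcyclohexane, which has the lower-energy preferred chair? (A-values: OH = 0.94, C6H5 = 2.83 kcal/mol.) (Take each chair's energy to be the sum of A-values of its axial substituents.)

cis

At 1,3 positions (parity same): cis → (e,e or a,a); trans → (a,e or e,a).
Best chair for cis: E = 0.00 kcal/mol; best chair for trans: E = 0.94 kcal/mol.
The cis isomer is lower by 0.94 kcal/mol.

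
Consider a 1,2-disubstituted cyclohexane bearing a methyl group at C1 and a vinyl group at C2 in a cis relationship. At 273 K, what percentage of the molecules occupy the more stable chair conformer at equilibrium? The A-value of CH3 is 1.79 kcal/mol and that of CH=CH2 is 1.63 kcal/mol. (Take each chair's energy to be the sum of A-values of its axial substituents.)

57.3%

C1 and C2 have opposite parity, so for the cis isomer the two substituents are one axial and one equatorial in each chair.
Chair I (methyl axial, vinyl equatorial): E = 1.79 kcal/mol; chair II (methyl equatorial, vinyl axial): E = 1.63 kcal/mol.
ΔG = 0.16 kcal/mol between the two chairs.
K = exp(ΔG/RT) with R = 1.987×10⁻³ kcal mol⁻¹ K⁻¹ and T = 273 K gives K ≈ 1.34.
Fraction in the lower-energy chair = K/(K+1) = 57.3%.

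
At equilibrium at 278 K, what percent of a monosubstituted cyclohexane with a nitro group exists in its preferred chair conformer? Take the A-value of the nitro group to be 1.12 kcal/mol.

One chair has the nitro group axial (E = 1.12 kcal/mol) and the other has it equatorial (E = 0).
ΔG = 1.12 kcal/mol between the two chairs.
K = exp(ΔG/RT) with R = 1.987×10⁻³ kcal mol⁻¹ K⁻¹ and T = 278 K gives K ≈ 7.6.
Fraction in the lower-energy chair = K/(K+1) = 88.4%.

88.4%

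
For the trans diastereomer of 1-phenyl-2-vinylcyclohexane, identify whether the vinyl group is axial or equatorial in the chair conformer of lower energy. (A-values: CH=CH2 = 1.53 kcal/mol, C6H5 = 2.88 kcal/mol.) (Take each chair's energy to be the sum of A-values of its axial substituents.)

equatorial

C1 and C2 have opposite parity, so for the trans isomer the two substituents are e,e in one chair and a,a in the other.
Chair I (vinyl axial, phenyl axial): E = 4.41 kcal/mol.
Chair II (vinyl equatorial, phenyl equatorial): E = 0.00 kcal/mol.
Chair II is the more stable (lower-energy) conformer, and in that chair the vinyl group is equatorial.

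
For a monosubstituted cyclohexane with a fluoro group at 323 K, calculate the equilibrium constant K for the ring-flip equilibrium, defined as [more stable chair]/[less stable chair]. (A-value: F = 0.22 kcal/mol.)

One chair has the fluoro group axial (E = 0.22 kcal/mol) and the other has it equatorial (E = 0).
ΔG = 0.22 kcal/mol between the two chairs.
K = exp(ΔG/RT) with R = 1.987×10⁻³ kcal mol⁻¹ K⁻¹ and T = 323 K gives K ≈ 1.41.

K ≈ 1.41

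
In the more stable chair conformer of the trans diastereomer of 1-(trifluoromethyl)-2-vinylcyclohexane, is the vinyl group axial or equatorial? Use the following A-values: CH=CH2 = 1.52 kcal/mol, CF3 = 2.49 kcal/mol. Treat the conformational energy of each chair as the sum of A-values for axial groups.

equatorial

C1 and C2 have opposite parity, so for the trans isomer the two substituents are e,e in one chair and a,a in the other.
Chair I (vinyl axial, trifluoromethyl axial): E = 4.01 kcal/mol.
Chair II (vinyl equatorial, trifluoromethyl equatorial): E = 0.00 kcal/mol.
Chair II is the more stable (lower-energy) conformer, and in that chair the vinyl group is equatorial.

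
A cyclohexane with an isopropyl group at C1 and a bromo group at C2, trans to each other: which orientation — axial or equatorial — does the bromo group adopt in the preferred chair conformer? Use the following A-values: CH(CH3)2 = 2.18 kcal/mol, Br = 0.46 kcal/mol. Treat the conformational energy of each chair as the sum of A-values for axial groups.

equatorial

C1 and C2 have opposite parity, so for the trans isomer the two substituents are e,e in one chair and a,a in the other.
Chair I (isopropyl axial, bromo axial): E = 2.64 kcal/mol.
Chair II (isopropyl equatorial, bromo equatorial): E = 0.00 kcal/mol.
Chair II is the more stable (lower-energy) conformer, and in that chair the bromo group is equatorial.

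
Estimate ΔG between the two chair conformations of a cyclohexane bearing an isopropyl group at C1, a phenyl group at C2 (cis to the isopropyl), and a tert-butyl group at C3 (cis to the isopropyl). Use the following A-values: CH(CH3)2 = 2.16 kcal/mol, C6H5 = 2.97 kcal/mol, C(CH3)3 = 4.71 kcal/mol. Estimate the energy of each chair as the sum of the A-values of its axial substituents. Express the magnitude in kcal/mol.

Chair I (isopropyl axial, phenyl equatorial, tert-butyl axial): E = 6.87 kcal/mol.
Chair II (isopropyl equatorial, phenyl axial, tert-butyl equatorial): E = 2.97 kcal/mol.
ΔE = 6.87 − 2.97 = 3.90 kcal/mol; chair II is more stable.

3.90 kcal/mol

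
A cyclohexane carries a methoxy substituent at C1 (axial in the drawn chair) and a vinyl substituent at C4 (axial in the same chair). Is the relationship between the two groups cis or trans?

C1 and C4 have opposite parity, so their axial bonds point in opposite directions.
With opposite-parity carbons, two substituents on the same face are one axial and one equatorial; opposite faces give both axial or both equatorial.
Here the groups are axial/axial → opposite face → trans.

trans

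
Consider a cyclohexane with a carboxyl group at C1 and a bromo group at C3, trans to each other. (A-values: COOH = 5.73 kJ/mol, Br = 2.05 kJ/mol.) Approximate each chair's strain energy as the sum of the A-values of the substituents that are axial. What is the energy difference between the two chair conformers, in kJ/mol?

C1 and C3 have the same parity, so for the trans isomer the two substituents are one axial and one equatorial in each chair.
Chair I (carboxyl axial, bromo equatorial): E = 5.73 kJ/mol.
Chair II (carboxyl equatorial, bromo axial): E = 2.05 kJ/mol.
ΔE = 5.73 − 2.05 = 3.68 kJ/mol; chair II is more stable.

3.68 kJ/mol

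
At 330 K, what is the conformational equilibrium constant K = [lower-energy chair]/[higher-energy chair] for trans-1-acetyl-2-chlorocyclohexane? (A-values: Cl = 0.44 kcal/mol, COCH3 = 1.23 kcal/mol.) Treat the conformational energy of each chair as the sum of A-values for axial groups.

K ≈ 12.8

C1 and C2 have opposite parity, so for the trans isomer the two substituents are e,e in one chair and a,a in the other.
Chair I (chloro axial, acetyl axial): E = 1.67 kcal/mol; chair II (chloro equatorial, acetyl equatorial): E = 0.00 kcal/mol.
ΔG = 1.67 kcal/mol between the two chairs.
K = exp(ΔG/RT) with R = 1.987×10⁻³ kcal mol⁻¹ K⁻¹ and T = 330 K gives K ≈ 12.8.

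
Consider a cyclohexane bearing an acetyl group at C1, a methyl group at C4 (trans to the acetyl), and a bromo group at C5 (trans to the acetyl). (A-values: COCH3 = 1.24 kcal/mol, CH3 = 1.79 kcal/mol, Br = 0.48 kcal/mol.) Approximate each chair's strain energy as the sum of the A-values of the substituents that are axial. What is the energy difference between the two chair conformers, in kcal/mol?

Chair I (acetyl axial, methyl axial, bromo equatorial): E = 3.03 kcal/mol.
Chair II (acetyl equatorial, methyl equatorial, bromo axial): E = 0.48 kcal/mol.
ΔE = 3.03 − 0.48 = 2.55 kcal/mol; chair II is more stable.

2.55 kcal/mol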